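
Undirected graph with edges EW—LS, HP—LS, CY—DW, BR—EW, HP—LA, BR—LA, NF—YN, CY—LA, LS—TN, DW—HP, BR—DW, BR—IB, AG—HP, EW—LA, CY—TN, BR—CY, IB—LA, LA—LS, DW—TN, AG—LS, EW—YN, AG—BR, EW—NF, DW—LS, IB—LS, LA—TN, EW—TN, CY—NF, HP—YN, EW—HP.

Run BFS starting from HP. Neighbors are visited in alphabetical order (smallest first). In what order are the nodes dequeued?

Visit HP; enqueue AG, DW, EW, LA, LS, YN → queue [AG, DW, EW, LA, LS, YN]
Visit AG; enqueue BR → queue [DW, EW, LA, LS, YN, BR]
Visit DW; enqueue CY, TN → queue [EW, LA, LS, YN, BR, CY, TN]
Visit EW; enqueue NF → queue [LA, LS, YN, BR, CY, TN, NF]
Visit LA; enqueue IB → queue [LS, YN, BR, CY, TN, NF, IB]
Visit LS → queue [YN, BR, CY, TN, NF, IB]
Visit YN → queue [BR, CY, TN, NF, IB]
Visit BR → queue [CY, TN, NF, IB]
Visit CY → queue [TN, NF, IB]
Visit TN → queue [NF, IB]
Visit NF → queue [IB]
Visit IB → queue []

HP -> AG -> DW -> EW -> LA -> LS -> YN -> BR -> CY -> TN -> NF -> IB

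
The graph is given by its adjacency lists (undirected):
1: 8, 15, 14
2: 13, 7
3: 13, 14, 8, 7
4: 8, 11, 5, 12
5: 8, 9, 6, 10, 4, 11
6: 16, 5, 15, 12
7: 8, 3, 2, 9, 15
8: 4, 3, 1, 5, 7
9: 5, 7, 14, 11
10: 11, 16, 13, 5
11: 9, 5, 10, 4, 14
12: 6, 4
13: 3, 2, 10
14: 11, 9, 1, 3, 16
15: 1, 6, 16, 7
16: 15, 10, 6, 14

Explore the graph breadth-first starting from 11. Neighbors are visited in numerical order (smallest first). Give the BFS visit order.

11, 4, 5, 9, 10, 14, 8, 12, 6, 7, 13, 16, 1, 3, 15, 2

Visit 11; enqueue 4, 5, 9, 10, 14 → queue [4, 5, 9, 10, 14]
Visit 4; enqueue 8, 12 → queue [5, 9, 10, 14, 8, 12]
Visit 5; enqueue 6 → queue [9, 10, 14, 8, 12, 6]
Visit 9; enqueue 7 → queue [10, 14, 8, 12, 6, 7]
Visit 10; enqueue 13, 16 → queue [14, 8, 12, 6, 7, 13, 16]
Visit 14; enqueue 1, 3 → queue [8, 12, 6, 7, 13, 16, 1, 3]
Visit 8 → queue [12, 6, 7, 13, 16, 1, 3]
Visit 12 → queue [6, 7, 13, 16, 1, 3]
Visit 6; enqueue 15 → queue [7, 13, 16, 1, 3, 15]
Visit 7; enqueue 2 → queue [13, 16, 1, 3, 15, 2]
Visit 13 → queue [16, 1, 3, 15, 2]
Visit 16 → queue [1, 3, 15, 2]
Visit 1 → queue [3, 15, 2]
Visit 3 → queue [15, 2]
Visit 15 → queue [2]
Visit 2 → queue []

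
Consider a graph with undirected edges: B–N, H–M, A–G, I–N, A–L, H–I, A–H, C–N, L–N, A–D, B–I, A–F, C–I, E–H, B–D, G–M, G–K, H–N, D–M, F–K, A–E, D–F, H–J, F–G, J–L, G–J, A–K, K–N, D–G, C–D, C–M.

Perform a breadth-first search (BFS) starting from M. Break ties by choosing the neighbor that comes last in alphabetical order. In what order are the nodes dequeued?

Visit M; enqueue H, G, D, C → queue [H, G, D, C]
Visit H; enqueue N, J, I, E, A → queue [G, D, C, N, J, I, E, A]
Visit G; enqueue K, F → queue [D, C, N, J, I, E, A, K, F]
Visit D; enqueue B → queue [C, N, J, I, E, A, K, F, B]
Visit C → queue [N, J, I, E, A, K, F, B]
Visit N; enqueue L → queue [J, I, E, A, K, F, B, L]
Visit J → queue [I, E, A, K, F, B, L]
Visit I → queue [E, A, K, F, B, L]
Visit E → queue [A, K, F, B, L]
Visit A → queue [K, F, B, L]
Visit K → queue [F, B, L]
Visit F → queue [B, L]
Visit B → queue [L]
Visit L → queue []

M, H, G, D, C, N, J, I, E, A, K, F, B, L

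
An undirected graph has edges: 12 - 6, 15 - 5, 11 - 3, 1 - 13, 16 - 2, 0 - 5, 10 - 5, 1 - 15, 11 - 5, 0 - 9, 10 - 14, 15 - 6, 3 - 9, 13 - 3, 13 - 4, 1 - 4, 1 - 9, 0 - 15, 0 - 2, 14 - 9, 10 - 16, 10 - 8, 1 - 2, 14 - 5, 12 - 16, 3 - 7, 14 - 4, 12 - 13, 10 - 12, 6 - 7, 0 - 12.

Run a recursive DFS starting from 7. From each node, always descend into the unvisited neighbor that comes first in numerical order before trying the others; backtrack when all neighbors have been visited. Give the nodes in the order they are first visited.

Visit 7
7 → 3
3 → 9
9 → 0
0 → 2
2 → 1
1 → 4
4 → 13
13 → 12
12 → 6
6 → 15
15 → 5
5 → 10
10 → 8
10 → 14
10 → 16
5 → 11

7 3 9 0 2 1 4 13 12 6 15 5 10 8 14 16 11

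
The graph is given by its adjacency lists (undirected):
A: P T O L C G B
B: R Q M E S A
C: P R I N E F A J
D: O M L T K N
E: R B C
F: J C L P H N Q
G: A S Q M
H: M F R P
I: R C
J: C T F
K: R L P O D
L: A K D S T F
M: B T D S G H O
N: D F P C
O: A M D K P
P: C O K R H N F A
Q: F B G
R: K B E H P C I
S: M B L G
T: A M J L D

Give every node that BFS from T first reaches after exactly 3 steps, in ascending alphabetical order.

Level 0: T
Level 1: A, D, J, L, M
Level 2: B, C, F, G, H, K, N, O, P, S
Level 3: E, I, Q, R

E, I, Q, R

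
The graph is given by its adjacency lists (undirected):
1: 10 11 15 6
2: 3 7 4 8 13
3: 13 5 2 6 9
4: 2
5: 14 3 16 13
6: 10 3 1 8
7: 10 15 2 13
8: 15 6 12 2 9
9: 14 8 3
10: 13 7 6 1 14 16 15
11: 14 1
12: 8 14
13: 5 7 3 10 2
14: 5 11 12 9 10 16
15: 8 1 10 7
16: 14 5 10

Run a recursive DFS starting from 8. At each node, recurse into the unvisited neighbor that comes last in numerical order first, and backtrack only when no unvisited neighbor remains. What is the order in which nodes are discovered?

8 → 15 → 10 → 16 → 14 → 12 → 11 → 1 → 6 → 3 → 13 → 7 → 2 → 4 → 5 → 9

Visit 8
8 → 15
15 → 10
10 → 16
16 → 14
14 → 12
14 → 11
11 → 1
1 → 6
6 → 3
3 → 13
13 → 7
7 → 2
2 → 4
13 → 5
3 → 9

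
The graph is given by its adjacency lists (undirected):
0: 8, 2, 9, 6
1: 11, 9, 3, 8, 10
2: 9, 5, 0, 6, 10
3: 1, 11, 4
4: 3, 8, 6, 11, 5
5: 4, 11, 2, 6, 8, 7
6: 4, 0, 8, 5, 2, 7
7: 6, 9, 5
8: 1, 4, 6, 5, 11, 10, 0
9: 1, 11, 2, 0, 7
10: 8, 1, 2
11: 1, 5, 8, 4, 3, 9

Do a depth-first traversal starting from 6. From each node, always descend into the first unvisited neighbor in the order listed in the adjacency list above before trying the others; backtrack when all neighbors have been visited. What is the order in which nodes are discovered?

6, 4, 3, 1, 11, 5, 2, 9, 0, 8, 10, 7

Visit 6
6 → 4
4 → 3
3 → 1
1 → 11
11 → 5
5 → 2
2 → 9
9 → 0
0 → 8
8 → 10
9 → 7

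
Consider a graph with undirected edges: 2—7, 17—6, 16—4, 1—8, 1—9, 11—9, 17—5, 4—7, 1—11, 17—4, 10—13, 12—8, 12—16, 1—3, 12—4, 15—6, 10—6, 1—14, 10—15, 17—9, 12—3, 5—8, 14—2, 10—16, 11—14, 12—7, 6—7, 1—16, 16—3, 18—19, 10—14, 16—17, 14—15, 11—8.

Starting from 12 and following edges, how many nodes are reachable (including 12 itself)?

17

BFS from 12 visits: 12, 3, 4, 7, 8, 16, 1, 17, 2, 6, 5, 11, 10, 9, 14, 15, 13
Reachable nodes: 17 of 19 total.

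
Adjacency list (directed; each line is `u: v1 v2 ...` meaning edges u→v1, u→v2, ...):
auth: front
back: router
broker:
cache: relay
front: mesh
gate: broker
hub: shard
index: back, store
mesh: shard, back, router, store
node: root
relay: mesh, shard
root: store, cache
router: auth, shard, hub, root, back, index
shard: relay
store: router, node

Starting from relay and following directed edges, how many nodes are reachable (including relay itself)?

BFS from relay visits: relay, mesh, shard, back, router, store, auth, hub, root, index, node, front, cache
Reachable nodes: 13 of 15 total.

13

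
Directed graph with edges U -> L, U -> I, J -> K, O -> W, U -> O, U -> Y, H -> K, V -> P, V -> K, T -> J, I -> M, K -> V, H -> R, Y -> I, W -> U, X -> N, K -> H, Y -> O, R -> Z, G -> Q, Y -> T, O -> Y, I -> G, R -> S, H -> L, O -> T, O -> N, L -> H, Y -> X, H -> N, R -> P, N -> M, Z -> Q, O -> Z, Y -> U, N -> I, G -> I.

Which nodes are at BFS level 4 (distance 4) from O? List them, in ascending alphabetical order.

H, V

Level 0: O
Level 1: N, T, W, Y, Z
Level 2: I, J, M, Q, U, X
Level 3: G, K, L
Level 4: H, V
Level 5: P, R
Level 6: S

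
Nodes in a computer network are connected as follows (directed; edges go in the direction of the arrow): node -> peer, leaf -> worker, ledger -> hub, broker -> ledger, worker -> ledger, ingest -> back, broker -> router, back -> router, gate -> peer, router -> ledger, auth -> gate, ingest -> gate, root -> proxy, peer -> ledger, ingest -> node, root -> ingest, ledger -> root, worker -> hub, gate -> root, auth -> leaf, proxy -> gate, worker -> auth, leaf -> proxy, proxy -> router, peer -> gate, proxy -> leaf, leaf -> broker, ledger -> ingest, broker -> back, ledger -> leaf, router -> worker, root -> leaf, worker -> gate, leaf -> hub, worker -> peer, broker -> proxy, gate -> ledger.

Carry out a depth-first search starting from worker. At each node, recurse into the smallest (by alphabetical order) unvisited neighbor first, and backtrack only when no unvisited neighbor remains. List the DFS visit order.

Visit worker
worker → auth
auth → gate
gate → ledger
ledger → hub
ledger → ingest
ingest → back
back → router
ingest → node
node → peer
ledger → leaf
leaf → broker
broker → proxy
ledger → root

worker auth gate ledger hub ingest back router node peer leaf broker proxy root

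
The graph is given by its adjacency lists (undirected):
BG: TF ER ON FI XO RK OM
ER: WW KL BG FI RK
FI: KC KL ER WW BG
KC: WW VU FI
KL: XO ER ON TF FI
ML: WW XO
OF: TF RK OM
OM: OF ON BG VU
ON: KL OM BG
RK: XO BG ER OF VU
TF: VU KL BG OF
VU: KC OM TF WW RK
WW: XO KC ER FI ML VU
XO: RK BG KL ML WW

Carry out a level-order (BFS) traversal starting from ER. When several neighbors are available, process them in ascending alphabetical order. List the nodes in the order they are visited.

ER → BG → FI → KL → RK → WW → OM → ON → TF → XO → KC → OF → VU → ML

Visit ER; enqueue BG, FI, KL, RK, WW → queue [BG, FI, KL, RK, WW]
Visit BG; enqueue OM, ON, TF, XO → queue [FI, KL, RK, WW, OM, ON, TF, XO]
Visit FI; enqueue KC → queue [KL, RK, WW, OM, ON, TF, XO, KC]
Visit KL → queue [RK, WW, OM, ON, TF, XO, KC]
Visit RK; enqueue OF, VU → queue [WW, OM, ON, TF, XO, KC, OF, VU]
Visit WW; enqueue ML → queue [OM, ON, TF, XO, KC, OF, VU, ML]
Visit OM → queue [ON, TF, XO, KC, OF, VU, ML]
Visit ON → queue [TF, XO, KC, OF, VU, ML]
Visit TF → queue [XO, KC, OF, VU, ML]
Visit XO → queue [KC, OF, VU, ML]
Visit KC → queue [OF, VU, ML]
Visit OF → queue [VU, ML]
Visit VU → queue [ML]
Visit ML → queue []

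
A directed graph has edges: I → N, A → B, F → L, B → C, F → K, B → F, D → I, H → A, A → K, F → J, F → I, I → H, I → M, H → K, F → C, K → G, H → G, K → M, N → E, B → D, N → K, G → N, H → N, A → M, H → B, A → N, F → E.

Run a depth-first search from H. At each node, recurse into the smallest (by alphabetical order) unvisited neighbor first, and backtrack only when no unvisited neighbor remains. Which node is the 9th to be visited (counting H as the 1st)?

E

Visit H
H → A
A → B
B → C
B → D
D → I
I → M
I → N
N → E
N → K
K → G
B → F
F → J
F → L

Visit order: H, A, B, C, D, I, M, N, E, K, G, F, J, L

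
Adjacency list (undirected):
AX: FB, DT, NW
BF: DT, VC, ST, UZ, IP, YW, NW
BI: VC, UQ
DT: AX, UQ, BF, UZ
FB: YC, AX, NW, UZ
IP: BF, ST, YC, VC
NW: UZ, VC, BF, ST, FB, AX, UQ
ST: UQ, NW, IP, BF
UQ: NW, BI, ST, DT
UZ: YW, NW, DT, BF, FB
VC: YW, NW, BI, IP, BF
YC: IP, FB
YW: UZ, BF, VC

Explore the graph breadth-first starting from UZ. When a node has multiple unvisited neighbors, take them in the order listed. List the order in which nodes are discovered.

UZ, YW, NW, DT, BF, FB, VC, ST, AX, UQ, IP, YC, BI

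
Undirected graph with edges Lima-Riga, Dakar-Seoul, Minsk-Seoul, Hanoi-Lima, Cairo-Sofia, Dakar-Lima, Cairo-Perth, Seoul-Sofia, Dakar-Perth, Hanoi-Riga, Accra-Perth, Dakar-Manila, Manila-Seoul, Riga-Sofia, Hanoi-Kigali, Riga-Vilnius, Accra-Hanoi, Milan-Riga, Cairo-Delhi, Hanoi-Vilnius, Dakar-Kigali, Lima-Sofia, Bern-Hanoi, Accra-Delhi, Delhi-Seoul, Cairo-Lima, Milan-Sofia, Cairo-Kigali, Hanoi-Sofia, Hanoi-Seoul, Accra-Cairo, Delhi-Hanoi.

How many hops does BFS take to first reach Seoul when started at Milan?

Level 0: Milan
Level 1: Riga, Sofia
Level 2: Cairo, Hanoi, Lima, Seoul, Vilnius
Level 3: Accra, Bern, Dakar, Delhi, Kigali, Manila, Minsk, Perth
Seoul first appears at level 2.

2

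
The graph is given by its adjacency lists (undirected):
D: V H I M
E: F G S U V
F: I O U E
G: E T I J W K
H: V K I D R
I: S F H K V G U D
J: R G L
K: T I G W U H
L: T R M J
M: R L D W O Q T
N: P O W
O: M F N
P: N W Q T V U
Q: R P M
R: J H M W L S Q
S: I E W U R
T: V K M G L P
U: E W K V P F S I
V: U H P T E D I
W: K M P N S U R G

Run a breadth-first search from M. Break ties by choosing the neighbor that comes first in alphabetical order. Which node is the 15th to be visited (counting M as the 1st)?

P

Visit M; enqueue D, L, O, Q, R, T, W → queue [D, L, O, Q, R, T, W]
Visit D; enqueue H, I, V → queue [L, O, Q, R, T, W, H, I, V]
Visit L; enqueue J → queue [O, Q, R, T, W, H, I, V, J]
Visit O; enqueue F, N → queue [Q, R, T, W, H, I, V, J, F, N]
Visit Q; enqueue P → queue [R, T, W, H, I, V, J, F, N, P]
Visit R; enqueue S → queue [T, W, H, I, V, J, F, N, P, S]
Visit T; enqueue G, K → queue [W, H, I, V, J, F, N, P, S, G, K]
Visit W; enqueue U → queue [H, I, V, J, F, N, P, S, G, K, U]
Visit H → queue [I, V, J, F, N, P, S, G, K, U]
Visit I → queue [V, J, F, N, P, S, G, K, U]
Visit V; enqueue E → queue [J, F, N, P, S, G, K, U, E]
Visit J → queue [F, N, P, S, G, K, U, E]
Visit F → queue [N, P, S, G, K, U, E]
Visit N → queue [P, S, G, K, U, E]
Visit P → queue [S, G, K, U, E]
Visit S → queue [G, K, U, E]
Visit G → queue [K, U, E]
Visit K → queue [U, E]
Visit U → queue [E]
Visit E → queue []

Visit order: M, D, L, O, Q, R, T, W, H, I, V, J, F, N, P, S, G, K, U, E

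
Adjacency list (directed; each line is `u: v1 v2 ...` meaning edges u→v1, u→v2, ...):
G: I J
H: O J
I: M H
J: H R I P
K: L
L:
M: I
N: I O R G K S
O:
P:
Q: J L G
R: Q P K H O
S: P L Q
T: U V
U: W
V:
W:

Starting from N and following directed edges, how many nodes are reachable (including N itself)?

BFS from N visits: N, G, I, K, O, R, S, J, H, M, L, P, Q
Reachable nodes: 13 of 17 total.

13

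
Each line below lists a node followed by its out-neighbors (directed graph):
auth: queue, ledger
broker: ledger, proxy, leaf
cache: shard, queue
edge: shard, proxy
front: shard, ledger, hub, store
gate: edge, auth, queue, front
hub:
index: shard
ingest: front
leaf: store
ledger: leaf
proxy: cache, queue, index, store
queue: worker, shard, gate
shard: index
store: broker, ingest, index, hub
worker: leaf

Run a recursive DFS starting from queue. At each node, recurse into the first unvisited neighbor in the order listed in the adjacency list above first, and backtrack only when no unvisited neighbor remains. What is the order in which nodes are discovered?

queue -> worker -> leaf -> store -> broker -> ledger -> proxy -> cache -> shard -> index -> ingest -> front -> hub -> gate -> edge -> auth

Visit queue
queue → worker
worker → leaf
leaf → store
store → broker
broker → ledger
broker → proxy
proxy → cache
cache → shard
shard → index
store → ingest
ingest → front
front → hub
queue → gate
gate → edge
gate → auth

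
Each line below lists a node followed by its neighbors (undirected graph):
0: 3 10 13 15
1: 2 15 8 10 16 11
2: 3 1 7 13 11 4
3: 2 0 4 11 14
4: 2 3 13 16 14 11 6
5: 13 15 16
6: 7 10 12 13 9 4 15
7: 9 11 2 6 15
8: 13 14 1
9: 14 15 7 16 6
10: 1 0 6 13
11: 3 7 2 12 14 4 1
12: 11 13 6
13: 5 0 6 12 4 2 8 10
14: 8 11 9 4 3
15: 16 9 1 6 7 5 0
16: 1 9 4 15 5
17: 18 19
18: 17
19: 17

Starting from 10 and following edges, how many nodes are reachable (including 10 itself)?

BFS from 10 visits: 10, 1, 0, 6, 13, 2, 15, 8, 16, 11, 3, 7, 12, 9, 4, 5, 14
Reachable nodes: 17 of 20 total.

17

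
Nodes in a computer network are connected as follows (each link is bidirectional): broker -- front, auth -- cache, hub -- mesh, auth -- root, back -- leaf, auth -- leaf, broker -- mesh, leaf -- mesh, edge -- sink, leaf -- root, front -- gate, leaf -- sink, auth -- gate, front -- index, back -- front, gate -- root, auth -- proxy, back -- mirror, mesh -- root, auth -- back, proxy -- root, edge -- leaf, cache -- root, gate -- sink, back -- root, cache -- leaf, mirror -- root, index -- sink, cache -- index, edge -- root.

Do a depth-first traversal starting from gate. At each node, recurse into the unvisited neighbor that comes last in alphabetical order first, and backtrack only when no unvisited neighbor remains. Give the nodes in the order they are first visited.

gate sink leaf root proxy auth cache index front broker mesh hub back mirror edge

Visit gate
gate → sink
sink → leaf
leaf → root
root → proxy
proxy → auth
auth → cache
cache → index
index → front
front → broker
broker → mesh
mesh → hub
front → back
back → mirror
root → edge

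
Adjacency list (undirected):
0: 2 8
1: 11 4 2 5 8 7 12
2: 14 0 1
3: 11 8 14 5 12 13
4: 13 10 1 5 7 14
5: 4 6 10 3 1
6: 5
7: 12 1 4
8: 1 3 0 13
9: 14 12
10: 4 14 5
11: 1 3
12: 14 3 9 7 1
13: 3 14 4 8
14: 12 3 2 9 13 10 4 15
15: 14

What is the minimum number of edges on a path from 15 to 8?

Level 0: 15
Level 1: 14
Level 2: 2, 3, 4, 9, 10, 12, 13
Level 3: 0, 1, 5, 7, 8, 11
Level 4: 6
8 first appears at level 3.

3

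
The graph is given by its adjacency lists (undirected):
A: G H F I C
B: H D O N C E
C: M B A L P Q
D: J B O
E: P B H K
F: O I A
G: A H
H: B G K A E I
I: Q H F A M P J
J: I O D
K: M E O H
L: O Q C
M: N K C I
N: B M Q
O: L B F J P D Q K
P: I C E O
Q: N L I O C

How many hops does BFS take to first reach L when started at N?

Level 0: N
Level 1: B, M, Q
Level 2: C, D, E, H, I, K, L, O
Level 3: A, F, G, J, P
L first appears at level 2.

2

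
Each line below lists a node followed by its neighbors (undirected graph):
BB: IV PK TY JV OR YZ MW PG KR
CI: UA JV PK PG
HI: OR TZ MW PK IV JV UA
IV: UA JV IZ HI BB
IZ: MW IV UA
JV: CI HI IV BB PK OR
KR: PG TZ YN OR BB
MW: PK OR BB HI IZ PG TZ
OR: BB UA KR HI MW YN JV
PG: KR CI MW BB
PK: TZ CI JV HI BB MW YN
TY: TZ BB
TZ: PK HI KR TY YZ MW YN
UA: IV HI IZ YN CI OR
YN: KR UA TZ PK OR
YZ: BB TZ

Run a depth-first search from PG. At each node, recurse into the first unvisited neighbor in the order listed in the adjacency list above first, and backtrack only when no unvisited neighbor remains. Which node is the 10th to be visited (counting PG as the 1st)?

Visit PG
PG → KR
KR → TZ
TZ → PK
PK → CI
CI → UA
UA → IV
IV → JV
JV → HI
HI → OR
OR → BB
BB → TY
BB → YZ
BB → MW
MW → IZ
OR → YN

Visit order: PG, KR, TZ, PK, CI, UA, IV, JV, HI, OR, BB, TY, YZ, MW, IZ, YN

OR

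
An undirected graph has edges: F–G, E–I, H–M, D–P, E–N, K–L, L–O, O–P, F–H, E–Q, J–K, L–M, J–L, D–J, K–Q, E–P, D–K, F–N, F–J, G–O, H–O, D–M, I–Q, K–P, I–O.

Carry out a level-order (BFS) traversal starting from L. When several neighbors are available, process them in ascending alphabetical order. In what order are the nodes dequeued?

L, J, K, M, O, D, F, P, Q, H, G, I, N, E

Visit L; enqueue J, K, M, O → queue [J, K, M, O]
Visit J; enqueue D, F → queue [K, M, O, D, F]
Visit K; enqueue P, Q → queue [M, O, D, F, P, Q]
Visit M; enqueue H → queue [O, D, F, P, Q, H]
Visit O; enqueue G, I → queue [D, F, P, Q, H, G, I]
Visit D → queue [F, P, Q, H, G, I]
Visit F; enqueue N → queue [P, Q, H, G, I, N]
Visit P; enqueue E → queue [Q, H, G, I, N, E]
Visit Q → queue [H, G, I, N, E]
Visit H → queue [G, I, N, E]
Visit G → queue [I, N, E]
Visit I → queue [N, E]
Visit N → queue [E]
Visit E → queue []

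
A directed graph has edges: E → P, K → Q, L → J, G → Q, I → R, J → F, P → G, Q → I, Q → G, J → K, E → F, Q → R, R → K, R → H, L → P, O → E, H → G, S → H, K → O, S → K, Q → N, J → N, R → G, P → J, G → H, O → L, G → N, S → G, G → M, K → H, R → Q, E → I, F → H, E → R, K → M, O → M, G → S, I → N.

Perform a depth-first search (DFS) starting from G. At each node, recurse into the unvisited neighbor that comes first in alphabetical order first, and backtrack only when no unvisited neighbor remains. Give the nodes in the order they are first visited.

G, H, M, N, Q, I, R, K, O, E, F, P, J, L, S

Visit G
G → H
G → M
G → N
G → Q
Q → I
I → R
R → K
K → O
O → E
E → F
E → P
P → J
O → L
G → S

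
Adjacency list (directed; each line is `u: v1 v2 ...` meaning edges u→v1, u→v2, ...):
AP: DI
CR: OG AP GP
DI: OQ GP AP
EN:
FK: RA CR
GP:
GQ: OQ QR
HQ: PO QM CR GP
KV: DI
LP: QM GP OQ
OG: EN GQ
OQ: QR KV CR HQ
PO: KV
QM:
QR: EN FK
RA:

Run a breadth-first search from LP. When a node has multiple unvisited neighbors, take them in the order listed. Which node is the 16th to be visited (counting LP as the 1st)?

GQ

Visit LP; enqueue QM, GP, OQ → queue [QM, GP, OQ]
Visit QM → queue [GP, OQ]
Visit GP → queue [OQ]
Visit OQ; enqueue QR, KV, CR, HQ → queue [QR, KV, CR, HQ]
Visit QR; enqueue EN, FK → queue [KV, CR, HQ, EN, FK]
Visit KV; enqueue DI → queue [CR, HQ, EN, FK, DI]
Visit CR; enqueue OG, AP → queue [HQ, EN, FK, DI, OG, AP]
Visit HQ; enqueue PO → queue [EN, FK, DI, OG, AP, PO]
Visit EN → queue [FK, DI, OG, AP, PO]
Visit FK; enqueue RA → queue [DI, OG, AP, PO, RA]
Visit DI → queue [OG, AP, PO, RA]
Visit OG; enqueue GQ → queue [AP, PO, RA, GQ]
Visit AP → queue [PO, RA, GQ]
Visit PO → queue [RA, GQ]
Visit RA → queue [GQ]
Visit GQ → queue []

Visit order: LP, QM, GP, OQ, QR, KV, CR, HQ, EN, FK, DI, OG, AP, PO, RA, GQ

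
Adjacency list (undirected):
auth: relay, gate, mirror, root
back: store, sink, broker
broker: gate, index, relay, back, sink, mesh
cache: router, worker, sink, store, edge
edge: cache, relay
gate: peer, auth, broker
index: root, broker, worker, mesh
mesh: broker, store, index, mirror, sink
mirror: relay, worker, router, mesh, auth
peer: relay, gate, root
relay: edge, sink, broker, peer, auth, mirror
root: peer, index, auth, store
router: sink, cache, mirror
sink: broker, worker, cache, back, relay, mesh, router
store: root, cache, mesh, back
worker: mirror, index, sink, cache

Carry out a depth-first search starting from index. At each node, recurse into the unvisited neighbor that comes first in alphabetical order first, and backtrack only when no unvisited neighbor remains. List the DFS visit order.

Visit index
index → broker
broker → back
back → sink
sink → cache
cache → edge
edge → relay
relay → auth
auth → gate
gate → peer
peer → root
root → store
store → mesh
mesh → mirror
mirror → router
mirror → worker

index, broker, back, sink, cache, edge, relay, auth, gate, peer, root, store, mesh, mirror, router, worker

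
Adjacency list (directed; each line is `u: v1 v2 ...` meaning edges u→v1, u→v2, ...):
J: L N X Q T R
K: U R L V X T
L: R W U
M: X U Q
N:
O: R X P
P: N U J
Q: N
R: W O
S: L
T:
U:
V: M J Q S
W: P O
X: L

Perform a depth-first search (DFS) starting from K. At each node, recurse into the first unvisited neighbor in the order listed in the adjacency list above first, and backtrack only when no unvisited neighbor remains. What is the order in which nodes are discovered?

Visit K
K → U
K → R
R → W
W → P
P → N
P → J
J → L
J → X
J → Q
J → T
W → O
K → V
V → M
V → S

K U R W P N J L X Q T O V M S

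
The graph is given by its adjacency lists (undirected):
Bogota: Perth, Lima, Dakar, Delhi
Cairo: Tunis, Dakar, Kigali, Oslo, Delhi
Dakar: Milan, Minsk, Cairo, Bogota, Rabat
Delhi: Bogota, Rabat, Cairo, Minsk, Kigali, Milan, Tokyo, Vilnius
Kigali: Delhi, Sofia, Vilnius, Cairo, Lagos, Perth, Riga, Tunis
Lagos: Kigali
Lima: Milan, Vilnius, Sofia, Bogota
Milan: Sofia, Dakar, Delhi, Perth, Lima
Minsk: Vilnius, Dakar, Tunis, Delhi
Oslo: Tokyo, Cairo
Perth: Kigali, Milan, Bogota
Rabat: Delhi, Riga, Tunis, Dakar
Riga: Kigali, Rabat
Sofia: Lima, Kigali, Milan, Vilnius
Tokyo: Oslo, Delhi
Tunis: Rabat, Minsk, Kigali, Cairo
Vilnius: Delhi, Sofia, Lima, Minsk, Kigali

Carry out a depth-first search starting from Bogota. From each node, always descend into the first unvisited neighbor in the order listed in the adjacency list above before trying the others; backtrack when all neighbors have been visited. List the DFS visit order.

Visit Bogota
Bogota → Perth
Perth → Kigali
Kigali → Delhi
Delhi → Rabat
Rabat → Riga
Rabat → Tunis
Tunis → Minsk
Minsk → Vilnius
Vilnius → Sofia
Sofia → Lima
Lima → Milan
Milan → Dakar
Dakar → Cairo
Cairo → Oslo
Oslo → Tokyo
Kigali → Lagos

Bogota, Perth, Kigali, Delhi, Rabat, Riga, Tunis, Minsk, Vilnius, Sofia, Lima, Milan, Dakar, Cairo, Oslo, Tokyo, Lagos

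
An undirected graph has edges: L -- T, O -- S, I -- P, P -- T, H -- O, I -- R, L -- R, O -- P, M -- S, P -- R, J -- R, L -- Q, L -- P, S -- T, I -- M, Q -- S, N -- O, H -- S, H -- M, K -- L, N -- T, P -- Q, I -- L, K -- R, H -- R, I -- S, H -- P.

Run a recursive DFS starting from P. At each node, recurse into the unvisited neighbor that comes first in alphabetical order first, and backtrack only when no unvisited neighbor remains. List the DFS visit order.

Visit P
P → H
H → M
M → I
I → L
L → K
K → R
R → J
L → Q
Q → S
S → O
O → N
N → T

P H M I L K R J Q S O N T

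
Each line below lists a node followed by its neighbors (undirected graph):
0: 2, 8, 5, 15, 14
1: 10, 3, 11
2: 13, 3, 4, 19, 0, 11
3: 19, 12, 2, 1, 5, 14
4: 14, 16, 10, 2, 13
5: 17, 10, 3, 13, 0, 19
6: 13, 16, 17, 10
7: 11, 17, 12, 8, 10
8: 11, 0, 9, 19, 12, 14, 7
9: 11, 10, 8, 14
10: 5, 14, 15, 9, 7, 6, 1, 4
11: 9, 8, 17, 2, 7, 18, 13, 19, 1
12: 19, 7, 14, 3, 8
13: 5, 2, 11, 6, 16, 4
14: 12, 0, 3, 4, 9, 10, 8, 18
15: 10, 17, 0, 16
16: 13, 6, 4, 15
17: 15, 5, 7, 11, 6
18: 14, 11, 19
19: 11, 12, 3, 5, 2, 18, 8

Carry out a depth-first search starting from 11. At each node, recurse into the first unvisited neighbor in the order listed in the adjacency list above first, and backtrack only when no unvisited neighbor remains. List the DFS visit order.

Visit 11
11 → 9
9 → 10
10 → 5
5 → 17
17 → 15
15 → 0
0 → 2
2 → 13
13 → 6
6 → 16
16 → 4
4 → 14
14 → 12
12 → 19
19 → 3
3 → 1
19 → 18
19 → 8
8 → 7

11 9 10 5 17 15 0 2 13 6 16 4 14 12 19 3 1 18 8 7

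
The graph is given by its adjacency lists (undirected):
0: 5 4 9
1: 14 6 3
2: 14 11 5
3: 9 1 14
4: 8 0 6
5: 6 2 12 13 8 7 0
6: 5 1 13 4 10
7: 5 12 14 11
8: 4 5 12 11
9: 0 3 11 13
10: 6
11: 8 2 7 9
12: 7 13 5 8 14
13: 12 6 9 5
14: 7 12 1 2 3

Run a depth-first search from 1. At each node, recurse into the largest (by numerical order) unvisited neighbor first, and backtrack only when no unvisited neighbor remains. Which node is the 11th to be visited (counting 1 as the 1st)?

10

Visit 1
1 → 14
14 → 12
12 → 13
13 → 9
9 → 11
11 → 8
8 → 5
5 → 7
5 → 6
6 → 10
6 → 4
4 → 0
5 → 2
9 → 3

Visit order: 1, 14, 12, 13, 9, 11, 8, 5, 7, 6, 10, 4, 0, 2, 3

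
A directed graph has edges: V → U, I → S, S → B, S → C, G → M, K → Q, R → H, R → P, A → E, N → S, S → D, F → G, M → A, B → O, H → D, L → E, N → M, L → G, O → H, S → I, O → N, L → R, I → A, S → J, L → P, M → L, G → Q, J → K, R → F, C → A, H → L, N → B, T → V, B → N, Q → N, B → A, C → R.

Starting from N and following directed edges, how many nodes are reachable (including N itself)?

BFS from N visits: N, B, M, S, A, O, L, C, D, I, J, E, H, G, P, R, K, Q, F
Reachable nodes: 19 of 22 total.

19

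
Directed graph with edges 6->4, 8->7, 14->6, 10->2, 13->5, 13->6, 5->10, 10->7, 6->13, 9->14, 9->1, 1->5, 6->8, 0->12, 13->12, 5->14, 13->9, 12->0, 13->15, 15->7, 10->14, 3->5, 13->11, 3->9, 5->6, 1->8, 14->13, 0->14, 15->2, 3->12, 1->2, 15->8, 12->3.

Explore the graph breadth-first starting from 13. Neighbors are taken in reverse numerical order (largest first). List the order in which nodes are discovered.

13, 15, 12, 11, 9, 6, 5, 8, 7, 2, 3, 0, 14, 1, 4, 10

Visit 13; enqueue 15, 12, 11, 9, 6, 5 → queue [15, 12, 11, 9, 6, 5]
Visit 15; enqueue 8, 7, 2 → queue [12, 11, 9, 6, 5, 8, 7, 2]
Visit 12; enqueue 3, 0 → queue [11, 9, 6, 5, 8, 7, 2, 3, 0]
Visit 11 → queue [9, 6, 5, 8, 7, 2, 3, 0]
Visit 9; enqueue 14, 1 → queue [6, 5, 8, 7, 2, 3, 0, 14, 1]
Visit 6; enqueue 4 → queue [5, 8, 7, 2, 3, 0, 14, 1, 4]
Visit 5; enqueue 10 → queue [8, 7, 2, 3, 0, 14, 1, 4, 10]
Visit 8 → queue [7, 2, 3, 0, 14, 1, 4, 10]
Visit 7 → queue [2, 3, 0, 14, 1, 4, 10]
Visit 2 → queue [3, 0, 14, 1, 4, 10]
Visit 3 → queue [0, 14, 1, 4, 10]
Visit 0 → queue [14, 1, 4, 10]
Visit 14 → queue [1, 4, 10]
Visit 1 → queue [4, 10]
Visit 4 → queue [10]
Visit 10 → queue []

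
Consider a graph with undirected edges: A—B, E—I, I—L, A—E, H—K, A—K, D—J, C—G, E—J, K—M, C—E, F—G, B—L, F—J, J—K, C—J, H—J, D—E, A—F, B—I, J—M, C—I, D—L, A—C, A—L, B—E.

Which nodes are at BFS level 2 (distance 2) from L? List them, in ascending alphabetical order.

C, E, F, J, K

Level 0: L
Level 1: A, B, D, I
Level 2: C, E, F, J, K
Level 3: G, H, M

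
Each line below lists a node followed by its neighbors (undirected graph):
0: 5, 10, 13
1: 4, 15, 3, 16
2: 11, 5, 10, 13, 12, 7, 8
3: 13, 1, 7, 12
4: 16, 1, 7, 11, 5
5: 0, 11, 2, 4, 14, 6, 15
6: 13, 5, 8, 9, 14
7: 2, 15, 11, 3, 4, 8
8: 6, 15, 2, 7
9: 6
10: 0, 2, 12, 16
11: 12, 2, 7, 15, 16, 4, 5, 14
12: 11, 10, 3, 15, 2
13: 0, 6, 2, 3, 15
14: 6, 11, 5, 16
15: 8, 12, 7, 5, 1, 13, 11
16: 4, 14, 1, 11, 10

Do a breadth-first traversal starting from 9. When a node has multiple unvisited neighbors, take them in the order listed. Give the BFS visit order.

Visit 9; enqueue 6 → queue [6]
Visit 6; enqueue 13, 5, 8, 14 → queue [13, 5, 8, 14]
Visit 13; enqueue 0, 2, 3, 15 → queue [5, 8, 14, 0, 2, 3, 15]
Visit 5; enqueue 11, 4 → queue [8, 14, 0, 2, 3, 15, 11, 4]
Visit 8; enqueue 7 → queue [14, 0, 2, 3, 15, 11, 4, 7]
Visit 14; enqueue 16 → queue [0, 2, 3, 15, 11, 4, 7, 16]
Visit 0; enqueue 10 → queue [2, 3, 15, 11, 4, 7, 16, 10]
Visit 2; enqueue 12 → queue [3, 15, 11, 4, 7, 16, 10, 12]
Visit 3; enqueue 1 → queue [15, 11, 4, 7, 16, 10, 12, 1]
Visit 15 → queue [11, 4, 7, 16, 10, 12, 1]
Visit 11 → queue [4, 7, 16, 10, 12, 1]
Visit 4 → queue [7, 16, 10, 12, 1]
Visit 7 → queue [16, 10, 12, 1]
Visit 16 → queue [10, 12, 1]
Visit 10 → queue [12, 1]
Visit 12 → queue [1]
Visit 1 → queue []

9, 6, 13, 5, 8, 14, 0, 2, 3, 15, 11, 4, 7, 16, 10, 12, 1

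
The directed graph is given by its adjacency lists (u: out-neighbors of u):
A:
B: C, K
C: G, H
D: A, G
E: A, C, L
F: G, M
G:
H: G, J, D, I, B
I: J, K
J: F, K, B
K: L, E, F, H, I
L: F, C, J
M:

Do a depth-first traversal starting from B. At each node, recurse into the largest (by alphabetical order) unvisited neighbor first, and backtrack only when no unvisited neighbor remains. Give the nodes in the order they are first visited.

B, K, L, J, F, M, G, C, H, I, D, A, E

Visit B
B → K
K → L
L → J
J → F
F → M
F → G
L → C
C → H
H → I
H → D
D → A
K → E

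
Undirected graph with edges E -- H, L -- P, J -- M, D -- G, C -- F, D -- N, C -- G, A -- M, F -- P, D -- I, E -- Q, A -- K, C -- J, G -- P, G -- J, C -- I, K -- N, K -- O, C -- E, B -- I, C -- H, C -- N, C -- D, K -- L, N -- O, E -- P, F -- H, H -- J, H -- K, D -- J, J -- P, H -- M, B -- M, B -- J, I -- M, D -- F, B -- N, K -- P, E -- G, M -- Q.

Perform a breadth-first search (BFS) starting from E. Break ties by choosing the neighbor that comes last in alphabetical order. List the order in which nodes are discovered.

Visit E; enqueue Q, P, H, G, C → queue [Q, P, H, G, C]
Visit Q; enqueue M → queue [P, H, G, C, M]
Visit P; enqueue L, K, J, F → queue [H, G, C, M, L, K, J, F]
Visit H → queue [G, C, M, L, K, J, F]
Visit G; enqueue D → queue [C, M, L, K, J, F, D]
Visit C; enqueue N, I → queue [M, L, K, J, F, D, N, I]
Visit M; enqueue B, A → queue [L, K, J, F, D, N, I, B, A]
Visit L → queue [K, J, F, D, N, I, B, A]
Visit K; enqueue O → queue [J, F, D, N, I, B, A, O]
Visit J → queue [F, D, N, I, B, A, O]
Visit F → queue [D, N, I, B, A, O]
Visit D → queue [N, I, B, A, O]
Visit N → queue [I, B, A, O]
Visit I → queue [B, A, O]
Visit B → queue [A, O]
Visit A → queue [O]
Visit O → queue []

E → Q → P → H → G → C → M → L → K → J → F → D → N → I → B → A → O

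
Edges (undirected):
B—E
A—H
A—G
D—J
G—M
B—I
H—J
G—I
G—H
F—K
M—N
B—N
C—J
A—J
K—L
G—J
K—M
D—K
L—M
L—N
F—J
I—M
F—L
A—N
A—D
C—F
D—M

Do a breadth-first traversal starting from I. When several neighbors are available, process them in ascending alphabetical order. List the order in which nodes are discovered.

I, B, G, M, E, N, A, H, J, D, K, L, C, F

Visit I; enqueue B, G, M → queue [B, G, M]
Visit B; enqueue E, N → queue [G, M, E, N]
Visit G; enqueue A, H, J → queue [M, E, N, A, H, J]
Visit M; enqueue D, K, L → queue [E, N, A, H, J, D, K, L]
Visit E → queue [N, A, H, J, D, K, L]
Visit N → queue [A, H, J, D, K, L]
Visit A → queue [H, J, D, K, L]
Visit H → queue [J, D, K, L]
Visit J; enqueue C, F → queue [D, K, L, C, F]
Visit D → queue [K, L, C, F]
Visit K → queue [L, C, F]
Visit L → queue [C, F]
Visit C → queue [F]
Visit F → queue []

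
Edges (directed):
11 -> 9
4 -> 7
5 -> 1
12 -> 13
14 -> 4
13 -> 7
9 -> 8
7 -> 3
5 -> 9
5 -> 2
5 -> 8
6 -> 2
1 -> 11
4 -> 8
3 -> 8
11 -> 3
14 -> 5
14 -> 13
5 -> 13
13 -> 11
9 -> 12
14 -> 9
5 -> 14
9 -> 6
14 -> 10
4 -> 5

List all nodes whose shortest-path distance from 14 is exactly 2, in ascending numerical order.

1, 2, 6, 7, 8, 11, 12

Level 0: 14
Level 1: 4, 5, 9, 10, 13
Level 2: 1, 2, 6, 7, 8, 11, 12
Level 3: 3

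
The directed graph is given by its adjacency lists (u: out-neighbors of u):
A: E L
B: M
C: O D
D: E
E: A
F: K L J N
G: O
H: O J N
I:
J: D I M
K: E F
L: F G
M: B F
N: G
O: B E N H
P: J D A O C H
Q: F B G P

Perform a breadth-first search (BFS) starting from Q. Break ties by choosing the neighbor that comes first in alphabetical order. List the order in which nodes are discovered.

Visit Q; enqueue B, F, G, P → queue [B, F, G, P]
Visit B; enqueue M → queue [F, G, P, M]
Visit F; enqueue J, K, L, N → queue [G, P, M, J, K, L, N]
Visit G; enqueue O → queue [P, M, J, K, L, N, O]
Visit P; enqueue A, C, D, H → queue [M, J, K, L, N, O, A, C, D, H]
Visit M → queue [J, K, L, N, O, A, C, D, H]
Visit J; enqueue I → queue [K, L, N, O, A, C, D, H, I]
Visit K; enqueue E → queue [L, N, O, A, C, D, H, I, E]
Visit L → queue [N, O, A, C, D, H, I, E]
Visit N → queue [O, A, C, D, H, I, E]
Visit O → queue [A, C, D, H, I, E]
Visit A → queue [C, D, H, I, E]
Visit C → queue [D, H, I, E]
Visit D → queue [H, I, E]
Visit H → queue [I, E]
Visit I → queue [E]
Visit E → queue []

Q, B, F, G, P, M, J, K, L, N, O, A, C, D, H, I, E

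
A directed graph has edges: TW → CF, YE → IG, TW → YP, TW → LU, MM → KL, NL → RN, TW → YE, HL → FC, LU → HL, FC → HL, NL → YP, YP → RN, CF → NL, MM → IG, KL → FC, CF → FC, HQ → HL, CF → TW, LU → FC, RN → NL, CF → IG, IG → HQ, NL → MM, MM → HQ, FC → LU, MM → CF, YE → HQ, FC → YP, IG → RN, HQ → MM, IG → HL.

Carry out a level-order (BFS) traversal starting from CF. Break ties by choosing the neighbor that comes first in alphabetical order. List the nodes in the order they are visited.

CF → FC → IG → NL → TW → HL → LU → YP → HQ → RN → MM → YE → KL

Visit CF; enqueue FC, IG, NL, TW → queue [FC, IG, NL, TW]
Visit FC; enqueue HL, LU, YP → queue [IG, NL, TW, HL, LU, YP]
Visit IG; enqueue HQ, RN → queue [NL, TW, HL, LU, YP, HQ, RN]
Visit NL; enqueue MM → queue [TW, HL, LU, YP, HQ, RN, MM]
Visit TW; enqueue YE → queue [HL, LU, YP, HQ, RN, MM, YE]
Visit HL → queue [LU, YP, HQ, RN, MM, YE]
Visit LU → queue [YP, HQ, RN, MM, YE]
Visit YP → queue [HQ, RN, MM, YE]
Visit HQ → queue [RN, MM, YE]
Visit RN → queue [MM, YE]
Visit MM; enqueue KL → queue [YE, KL]
Visit YE → queue [KL]
Visit KL → queue []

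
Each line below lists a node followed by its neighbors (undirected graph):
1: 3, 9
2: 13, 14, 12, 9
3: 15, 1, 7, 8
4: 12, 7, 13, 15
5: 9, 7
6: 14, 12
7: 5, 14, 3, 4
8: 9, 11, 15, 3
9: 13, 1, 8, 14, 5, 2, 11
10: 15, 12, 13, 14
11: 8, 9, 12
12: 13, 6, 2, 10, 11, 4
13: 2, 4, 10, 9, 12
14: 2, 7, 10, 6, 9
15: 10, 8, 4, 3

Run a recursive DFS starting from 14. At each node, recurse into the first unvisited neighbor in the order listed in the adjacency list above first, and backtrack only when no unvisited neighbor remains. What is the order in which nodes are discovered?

14, 2, 13, 4, 12, 6, 10, 15, 8, 9, 1, 3, 7, 5, 11

Visit 14
14 → 2
2 → 13
13 → 4
4 → 12
12 → 6
12 → 10
10 → 15
15 → 8
8 → 9
9 → 1
1 → 3
3 → 7
7 → 5
9 → 11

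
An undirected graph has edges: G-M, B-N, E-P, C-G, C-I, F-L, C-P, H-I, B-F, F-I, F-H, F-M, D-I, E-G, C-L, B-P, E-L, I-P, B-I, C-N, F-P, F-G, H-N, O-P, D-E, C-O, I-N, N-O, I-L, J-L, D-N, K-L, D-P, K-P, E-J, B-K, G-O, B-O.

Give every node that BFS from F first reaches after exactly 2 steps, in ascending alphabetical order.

Level 0: F
Level 1: B, G, H, I, L, M, P
Level 2: C, D, E, J, K, N, O

C, D, E, J, K, N, O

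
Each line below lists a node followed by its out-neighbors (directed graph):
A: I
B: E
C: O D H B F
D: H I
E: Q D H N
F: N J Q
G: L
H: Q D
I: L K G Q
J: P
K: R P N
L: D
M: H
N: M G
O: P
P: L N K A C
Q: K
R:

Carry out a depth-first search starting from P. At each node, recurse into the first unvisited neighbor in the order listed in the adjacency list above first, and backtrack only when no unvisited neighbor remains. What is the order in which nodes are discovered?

Visit P
P → L
L → D
D → H
H → Q
Q → K
K → R
K → N
N → M
N → G
D → I
P → A
P → C
C → O
C → B
B → E
C → F
F → J

P, L, D, H, Q, K, R, N, M, G, I, A, C, O, B, E, F, J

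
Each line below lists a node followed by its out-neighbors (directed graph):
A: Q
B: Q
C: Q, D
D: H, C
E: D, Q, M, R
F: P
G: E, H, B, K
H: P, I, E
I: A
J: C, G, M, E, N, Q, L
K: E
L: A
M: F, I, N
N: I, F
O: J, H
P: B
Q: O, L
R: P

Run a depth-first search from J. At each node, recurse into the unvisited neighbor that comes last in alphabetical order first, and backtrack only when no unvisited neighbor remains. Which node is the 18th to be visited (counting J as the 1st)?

K

Visit J
J → Q
Q → O
O → H
H → P
P → B
H → I
I → A
H → E
E → R
E → M
M → N
N → F
E → D
D → C
Q → L
J → G
G → K

Visit order: J, Q, O, H, P, B, I, A, E, R, M, N, F, D, C, L, G, K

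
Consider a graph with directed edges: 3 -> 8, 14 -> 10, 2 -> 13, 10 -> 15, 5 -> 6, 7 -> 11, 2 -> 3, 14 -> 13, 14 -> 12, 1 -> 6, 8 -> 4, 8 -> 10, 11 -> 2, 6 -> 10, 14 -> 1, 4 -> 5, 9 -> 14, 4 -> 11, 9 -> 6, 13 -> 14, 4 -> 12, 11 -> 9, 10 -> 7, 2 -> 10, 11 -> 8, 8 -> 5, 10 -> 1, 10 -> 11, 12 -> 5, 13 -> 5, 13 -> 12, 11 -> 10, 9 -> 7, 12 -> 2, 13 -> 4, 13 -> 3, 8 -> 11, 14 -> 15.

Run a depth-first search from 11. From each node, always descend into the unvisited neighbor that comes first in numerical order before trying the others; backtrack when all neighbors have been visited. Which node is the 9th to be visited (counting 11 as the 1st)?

1

Visit 11
11 → 2
2 → 3
3 → 8
8 → 4
4 → 5
5 → 6
6 → 10
10 → 1
10 → 7
10 → 15
4 → 12
2 → 13
13 → 14
11 → 9

Visit order: 11, 2, 3, 8, 4, 5, 6, 10, 1, 7, 15, 12, 13, 14, 9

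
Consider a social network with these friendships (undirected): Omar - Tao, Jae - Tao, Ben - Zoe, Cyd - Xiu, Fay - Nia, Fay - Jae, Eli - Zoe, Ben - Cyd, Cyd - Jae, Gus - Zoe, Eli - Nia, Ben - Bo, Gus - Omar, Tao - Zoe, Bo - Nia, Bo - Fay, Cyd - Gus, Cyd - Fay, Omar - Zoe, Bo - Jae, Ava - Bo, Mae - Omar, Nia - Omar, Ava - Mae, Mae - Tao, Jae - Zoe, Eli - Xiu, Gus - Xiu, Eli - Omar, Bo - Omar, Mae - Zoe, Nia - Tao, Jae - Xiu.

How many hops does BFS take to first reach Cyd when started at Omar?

Level 0: Omar
Level 1: Bo, Eli, Gus, Mae, Nia, Tao, Zoe
Level 2: Ava, Ben, Cyd, Fay, Jae, Xiu
Cyd first appears at level 2.

2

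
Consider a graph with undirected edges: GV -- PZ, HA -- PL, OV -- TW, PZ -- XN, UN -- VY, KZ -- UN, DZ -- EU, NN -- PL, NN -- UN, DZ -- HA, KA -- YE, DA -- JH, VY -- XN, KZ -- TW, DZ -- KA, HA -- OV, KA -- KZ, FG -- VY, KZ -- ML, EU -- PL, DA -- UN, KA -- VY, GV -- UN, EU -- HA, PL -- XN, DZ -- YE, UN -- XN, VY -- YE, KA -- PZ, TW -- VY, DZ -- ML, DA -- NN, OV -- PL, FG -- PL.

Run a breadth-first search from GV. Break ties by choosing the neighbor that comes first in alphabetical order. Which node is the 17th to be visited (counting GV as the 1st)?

Visit GV; enqueue PZ, UN → queue [PZ, UN]
Visit PZ; enqueue KA, XN → queue [UN, KA, XN]
Visit UN; enqueue DA, KZ, NN, VY → queue [KA, XN, DA, KZ, NN, VY]
Visit KA; enqueue DZ, YE → queue [XN, DA, KZ, NN, VY, DZ, YE]
Visit XN; enqueue PL → queue [DA, KZ, NN, VY, DZ, YE, PL]
Visit DA; enqueue JH → queue [KZ, NN, VY, DZ, YE, PL, JH]
Visit KZ; enqueue ML, TW → queue [NN, VY, DZ, YE, PL, JH, ML, TW]
Visit NN → queue [VY, DZ, YE, PL, JH, ML, TW]
Visit VY; enqueue FG → queue [DZ, YE, PL, JH, ML, TW, FG]
Visit DZ; enqueue EU, HA → queue [YE, PL, JH, ML, TW, FG, EU, HA]
Visit YE → queue [PL, JH, ML, TW, FG, EU, HA]
Visit PL; enqueue OV → queue [JH, ML, TW, FG, EU, HA, OV]
Visit JH → queue [ML, TW, FG, EU, HA, OV]
Visit ML → queue [TW, FG, EU, HA, OV]
Visit TW → queue [FG, EU, HA, OV]
Visit FG → queue [EU, HA, OV]
Visit EU → queue [HA, OV]
Visit HA → queue [OV]
Visit OV → queue []

Visit order: GV, PZ, UN, KA, XN, DA, KZ, NN, VY, DZ, YE, PL, JH, ML, TW, FG, EU, HA, OV

EU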